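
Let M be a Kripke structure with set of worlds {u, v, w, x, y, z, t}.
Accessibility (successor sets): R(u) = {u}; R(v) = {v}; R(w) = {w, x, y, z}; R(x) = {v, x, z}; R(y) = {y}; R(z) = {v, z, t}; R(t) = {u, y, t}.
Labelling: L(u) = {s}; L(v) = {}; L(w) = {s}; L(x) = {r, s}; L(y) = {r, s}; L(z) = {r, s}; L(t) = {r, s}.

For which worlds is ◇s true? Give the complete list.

Let φ = ◇s. Evaluate φ at each world:
  u (successors {u}): φ is true.
  v (successors {v}): φ is false.
  w (successors {w, x, y, z}): φ is true.
  x (successors {v, x, z}): φ is true.
  y (successors {y}): φ is true.
  z (successors {v, z, t}): φ is true.
  t (successors {u, y, t}): φ is true.
For instance, at y:
  At y: ◇s requires s at some successor in {y}.
    s holds at y, so ◇s is true at y.
Satisfying worlds: {u, w, x, y, z, t}

u, w, x, y, z, t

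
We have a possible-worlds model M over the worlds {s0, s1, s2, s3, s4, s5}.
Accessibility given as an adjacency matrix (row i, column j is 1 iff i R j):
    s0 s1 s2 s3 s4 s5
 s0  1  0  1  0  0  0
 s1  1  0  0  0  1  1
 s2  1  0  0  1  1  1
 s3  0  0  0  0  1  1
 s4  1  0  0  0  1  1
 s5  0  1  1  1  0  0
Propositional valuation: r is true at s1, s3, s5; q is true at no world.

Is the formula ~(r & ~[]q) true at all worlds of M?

No

Recall that []ψ holds at a world iff ψ holds at every accessible world, and <>ψ holds iff ψ holds at some accessible world.
Let φ = ~(r & ~[]q). Evaluate φ at each world:
  s0 (successors {s0, s2}): φ is true.
  s1 (successors {s0, s4, s5}): φ is false.
  s2 (successors {s0, s3, s4, s5}): φ is true.
  s3 (successors {s4, s5}): φ is false.
  s4 (successors {s0, s4, s5}): φ is true.
  s5 (successors {s1, s2, s3}): φ is false.
Detail at s1 (counterexample):
  At s1: r & ~[]q is true, so ~(r & ~[]q) is false.
    At s1: r is true, ~[]q is true, so r & ~[]q is true.
      At s1: []q is false, so ~[]q is true.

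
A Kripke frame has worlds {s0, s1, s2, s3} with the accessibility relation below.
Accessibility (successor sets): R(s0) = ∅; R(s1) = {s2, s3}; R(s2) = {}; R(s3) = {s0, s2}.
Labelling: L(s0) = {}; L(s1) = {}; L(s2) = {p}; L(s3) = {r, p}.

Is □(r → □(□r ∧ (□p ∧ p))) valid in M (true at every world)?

No

Let φ = □(r → □(□r ∧ (□p ∧ p))). Evaluate φ at each world:
  s0 (successors ∅): φ is true.
  s1 (successors {s2, s3}): φ is false.
  s2 (successors ∅): φ is true.
  s3 (successors {s0, s2}): φ is true.
Detail at s1 (counterexample):
  At s1: □(r → □(□r ∧ (□p ∧ p))) requires r → □(□r ∧ (□p ∧ p)) at every successor {s2, s3}.
    r → □(□r ∧ (□p ∧ p)) fails at s3, so □(r → □(□r ∧ (□p ∧ p))) is false at s1.
      At s3: r is true, □(□r ∧ (□p ∧ p)) is false, so r → □(□r ∧ (□p ∧ p)) is false.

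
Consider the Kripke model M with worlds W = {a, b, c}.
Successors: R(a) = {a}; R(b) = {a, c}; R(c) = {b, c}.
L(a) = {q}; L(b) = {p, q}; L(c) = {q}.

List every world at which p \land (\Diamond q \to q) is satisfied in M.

b

Let φ = p \land (\Diamond q \to q). Evaluate φ at each world:
  a (successors {a}): φ is false.
  b (successors {a, c}): φ is true.
  c (successors {b, c}): φ is false.
For instance, at c:
  At c: p is false, \Diamond q \to q is true, so p \land (\Diamond q \to q) is false.
    At c: \Diamond q is true, q is true, so \Diamond q \to q is true.
      At c: \Diamond q requires q at some successor in {b, c}.
        q holds at b, so \Diamond q is true at c.
Satisfying worlds: {b}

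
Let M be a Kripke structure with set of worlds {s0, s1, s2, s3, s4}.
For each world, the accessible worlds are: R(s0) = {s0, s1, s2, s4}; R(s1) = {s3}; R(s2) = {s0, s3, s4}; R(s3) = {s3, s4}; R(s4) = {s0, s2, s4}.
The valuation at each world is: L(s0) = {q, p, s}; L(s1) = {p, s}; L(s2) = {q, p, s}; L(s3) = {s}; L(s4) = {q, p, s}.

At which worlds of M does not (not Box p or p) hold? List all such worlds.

none

Let φ = not (not Box p or p). Evaluate φ at each world:
  s0 (successors {s0, s1, s2, s4}): φ is false.
  s1 (successors {s3}): φ is false.
  s2 (successors {s0, s3, s4}): φ is false.
  s3 (successors {s3, s4}): φ is false.
  s4 (successors {s0, s2, s4}): φ is false.
For instance, at s2:
  At s2: not Box p or p is true, so not (not Box p or p) is false.
    At s2: not Box p is true, p is true, so not Box p or p is true.
      At s2: Box p is false, so not Box p is true.
Satisfying worlds: none.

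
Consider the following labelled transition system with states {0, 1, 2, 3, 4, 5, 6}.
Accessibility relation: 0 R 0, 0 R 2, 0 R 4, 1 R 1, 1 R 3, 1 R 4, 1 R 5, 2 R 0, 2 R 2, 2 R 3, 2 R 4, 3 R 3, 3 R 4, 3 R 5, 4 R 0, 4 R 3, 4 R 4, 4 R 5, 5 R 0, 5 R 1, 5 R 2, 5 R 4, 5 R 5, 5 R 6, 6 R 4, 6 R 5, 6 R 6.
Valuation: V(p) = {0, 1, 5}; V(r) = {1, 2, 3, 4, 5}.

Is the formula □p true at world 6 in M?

At 6: □p requires p at every successor {4, 5, 6}.
  p fails at 4, so □p is false at 6.

No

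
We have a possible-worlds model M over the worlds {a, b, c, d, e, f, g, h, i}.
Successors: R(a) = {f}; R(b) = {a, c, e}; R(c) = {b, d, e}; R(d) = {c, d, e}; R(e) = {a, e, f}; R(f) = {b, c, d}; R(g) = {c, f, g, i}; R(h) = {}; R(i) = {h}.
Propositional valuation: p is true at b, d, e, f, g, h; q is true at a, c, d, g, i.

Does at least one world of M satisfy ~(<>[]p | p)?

Yes

Let φ = ~(<>[]p | p). Evaluate φ at each world:
  a (successors {f}): φ is true.
  b (successors {a, c, e}): φ is false.
  c (successors {b, d, e}): φ is true.
  d (successors {c, d, e}): φ is false.
  e (successors {a, e, f}): φ is false.
  f (successors {b, c, d}): φ is false.
  g (successors {c, f, g, i}): φ is false.
  h (successors ∅): φ is false.
  i (successors {h}): φ is false.
Detail at a (witness):
  At a: <>[]p | p is false, so ~(<>[]p | p) is true.
    At a: <>[]p is false, p is false, so <>[]p | p is false.
      At a: <>[]p requires []p at some successor in {f}.
        At f: []p is false.
      So <>[]p is false at a.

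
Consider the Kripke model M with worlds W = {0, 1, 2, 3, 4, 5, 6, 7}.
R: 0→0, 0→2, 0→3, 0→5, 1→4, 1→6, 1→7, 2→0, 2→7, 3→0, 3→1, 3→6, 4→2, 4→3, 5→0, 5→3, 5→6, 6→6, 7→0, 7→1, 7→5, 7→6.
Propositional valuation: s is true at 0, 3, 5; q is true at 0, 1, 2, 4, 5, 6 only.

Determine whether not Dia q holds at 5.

At 5: Dia q is true, so not Dia q is false.
  At 5: Dia q requires q at some successor in {0, 3, 6}.
    q holds at 0, so Dia q is true at 5.

No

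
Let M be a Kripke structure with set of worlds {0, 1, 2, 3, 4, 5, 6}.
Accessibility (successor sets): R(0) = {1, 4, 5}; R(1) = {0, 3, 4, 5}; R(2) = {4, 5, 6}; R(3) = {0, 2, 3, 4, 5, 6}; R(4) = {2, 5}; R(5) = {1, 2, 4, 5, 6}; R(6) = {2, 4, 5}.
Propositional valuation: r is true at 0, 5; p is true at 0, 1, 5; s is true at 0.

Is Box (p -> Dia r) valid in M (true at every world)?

Yes

Let φ = Box (p -> Dia r). Evaluate φ at each world:
  0 (successors {1, 4, 5}): φ is true.
  1 (successors {0, 3, 4, 5}): φ is true.
  2 (successors {4, 5, 6}): φ is true.
  3 (successors {0, 2, 3, 4, 5, 6}): φ is true.
  4 (successors {2, 5}): φ is true.
  5 (successors {1, 2, 4, 5, 6}): φ is true.
  6 (successors {2, 4, 5}): φ is true.
For instance, at 3:
  At 3: Box (p -> Dia r) requires p -> Dia r at every successor {0, 2, 3, 4, 5, 6}.
    At 0: p -> Dia r is true.
    At 2: p -> Dia r is true.
    At 3: p -> Dia r is true.
    At 4: p -> Dia r is true.
    At 5: p -> Dia r is true.
    At 6: p -> Dia r is true.
  So Box (p -> Dia r) is true at 3.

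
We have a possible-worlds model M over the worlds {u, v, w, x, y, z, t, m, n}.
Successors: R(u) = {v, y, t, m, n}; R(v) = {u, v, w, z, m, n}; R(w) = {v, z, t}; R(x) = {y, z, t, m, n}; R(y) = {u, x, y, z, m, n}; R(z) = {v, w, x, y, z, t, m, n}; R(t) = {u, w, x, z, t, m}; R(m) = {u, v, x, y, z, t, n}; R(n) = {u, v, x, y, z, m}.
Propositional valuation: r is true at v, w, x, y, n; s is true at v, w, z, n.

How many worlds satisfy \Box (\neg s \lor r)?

Let φ = \Box (\neg s \lor r). Evaluate φ at each world:
  u (successors {v, y, t, m, n}): φ is true.
  v (successors {u, v, w, z, m, n}): φ is false.
  w (successors {v, z, t}): φ is false.
  x (successors {y, z, t, m, n}): φ is false.
  y (successors {u, x, y, z, m, n}): φ is false.
  z (successors {v, w, x, y, z, t, m, n}): φ is false.
  t (successors {u, w, x, z, t, m}): φ is false.
  m (successors {u, v, x, y, z, t, n}): φ is false.
  n (successors {u, v, x, y, z, m}): φ is false.
For instance, at v:
  At v: \Box (\neg s \lor r) requires \neg s \lor r at every successor {u, v, w, z, m, n}.
    \neg s \lor r fails at z, so \Box (\neg s \lor r) is false at v.
Satisfying worlds: {u}

1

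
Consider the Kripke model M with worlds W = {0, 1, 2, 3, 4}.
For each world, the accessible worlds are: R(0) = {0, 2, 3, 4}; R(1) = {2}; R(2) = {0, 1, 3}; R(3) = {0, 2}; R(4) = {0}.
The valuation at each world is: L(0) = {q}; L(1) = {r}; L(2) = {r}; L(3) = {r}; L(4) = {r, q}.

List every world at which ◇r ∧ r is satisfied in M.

Recall that ◇ψ holds at a world iff ψ holds at some accessible world.
Let φ = ◇r ∧ r. Evaluate φ at each world:
  0 (successors {0, 2, 3, 4}): φ is false.
  1 (successors {2}): φ is true.
  2 (successors {0, 1, 3}): φ is true.
  3 (successors {0, 2}): φ is true.
  4 (successors {0}): φ is false.
For instance, at 2:
  At 2: ◇r is true, r is true, so ◇r ∧ r is true.
    At 2: ◇r requires r at some successor in {0, 1, 3}.
      r holds at 1, so ◇r is true at 2.
Satisfying worlds: {1, 2, 3}

1, 2, 3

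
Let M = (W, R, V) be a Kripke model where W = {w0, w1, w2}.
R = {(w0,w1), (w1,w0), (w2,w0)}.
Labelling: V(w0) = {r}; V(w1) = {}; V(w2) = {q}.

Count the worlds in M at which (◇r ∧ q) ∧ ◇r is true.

1

Let φ = (◇r ∧ q) ∧ ◇r. Evaluate φ at each world:
  w0 (successors {w1}): φ is false.
  w1 (successors {w0}): φ is false.
  w2 (successors {w0}): φ is true.
For instance, at w2:
  At w2: ◇r ∧ q is true, ◇r is true, so (◇r ∧ q) ∧ ◇r is true.
    At w2: ◇r is true, q is true, so ◇r ∧ q is true.
      At w2: ◇r requires r at some successor in {w0}.
        r holds at w0, so ◇r is true at w2.
    At w2: ◇r requires r at some successor in {w0}.
      r holds at w0, so ◇r is true at w2.
Satisfying worlds: {w2}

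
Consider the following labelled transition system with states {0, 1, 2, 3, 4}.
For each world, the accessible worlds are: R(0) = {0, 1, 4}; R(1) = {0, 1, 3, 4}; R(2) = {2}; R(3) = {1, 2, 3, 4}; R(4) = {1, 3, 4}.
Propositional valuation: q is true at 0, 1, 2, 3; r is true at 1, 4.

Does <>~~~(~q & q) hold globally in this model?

Let φ = <>~~~(~q & q). Evaluate φ at each world:
  0 (successors {0, 1, 4}): φ is true.
  1 (successors {0, 1, 3, 4}): φ is true.
  2 (successors {2}): φ is true.
  3 (successors {1, 2, 3, 4}): φ is true.
  4 (successors {1, 3, 4}): φ is true.
For instance, at 1:
  At 1: <>~~~(~q & q) requires ~~~(~q & q) at some successor in {0, 1, 3, 4}.
    ~~~(~q & q) holds at 0, so <>~~~(~q & q) is true at 1.

Yes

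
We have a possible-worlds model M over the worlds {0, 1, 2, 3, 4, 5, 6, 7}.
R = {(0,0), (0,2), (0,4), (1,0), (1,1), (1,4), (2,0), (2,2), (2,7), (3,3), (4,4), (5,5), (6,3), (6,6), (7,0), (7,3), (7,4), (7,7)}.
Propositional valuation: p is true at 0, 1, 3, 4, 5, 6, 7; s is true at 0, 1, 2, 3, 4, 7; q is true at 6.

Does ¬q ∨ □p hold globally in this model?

Yes

Let φ = ¬q ∨ □p. Evaluate φ at each world:
  0 (successors {0, 2, 4}): φ is true.
  1 (successors {0, 1, 4}): φ is true.
  2 (successors {0, 2, 7}): φ is true.
  3 (successors {3}): φ is true.
  4 (successors {4}): φ is true.
  5 (successors {5}): φ is true.
  6 (successors {3, 6}): φ is true.
  7 (successors {0, 3, 4, 7}): φ is true.
For instance, at 0:
  At 0: ¬q is true, □p is false, so ¬q ∨ □p is true.
    At 0: □p requires p at every successor {0, 2, 4}.
      p fails at 2, so □p is false at 0.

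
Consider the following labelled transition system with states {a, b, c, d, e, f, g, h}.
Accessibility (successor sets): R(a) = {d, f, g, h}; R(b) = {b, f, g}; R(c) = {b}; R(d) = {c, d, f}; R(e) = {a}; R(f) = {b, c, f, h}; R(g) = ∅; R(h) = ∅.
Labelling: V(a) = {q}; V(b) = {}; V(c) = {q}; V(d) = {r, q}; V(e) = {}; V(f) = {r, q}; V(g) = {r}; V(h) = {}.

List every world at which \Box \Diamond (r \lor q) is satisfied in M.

Recall that \Box ψ holds at a world iff ψ holds at every accessible world, and \Diamond ψ holds iff ψ holds at some accessible world.
Let φ = \Box \Diamond (r \lor q). Evaluate φ at each world:
  a (successors {d, f, g, h}): φ is false.
  b (successors {b, f, g}): φ is false.
  c (successors {b}): φ is true.
  d (successors {c, d, f}): φ is false.
  e (successors {a}): φ is true.
  f (successors {b, c, f, h}): φ is false.
  g (successors ∅): φ is true.
  h (successors ∅): φ is true.
For instance, at d:
  At d: \Box \Diamond (r \lor q) requires \Diamond (r \lor q) at every successor {c, d, f}.
    \Diamond (r \lor q) fails at c, so \Box \Diamond (r \lor q) is false at d.
      At c: \Diamond (r \lor q) requires r \lor q at some successor in {b}.
        At b: r \lor q is false.
      So \Diamond (r \lor q) is false at c.
Satisfying worlds: {c, e, g, h}

c, e, g, h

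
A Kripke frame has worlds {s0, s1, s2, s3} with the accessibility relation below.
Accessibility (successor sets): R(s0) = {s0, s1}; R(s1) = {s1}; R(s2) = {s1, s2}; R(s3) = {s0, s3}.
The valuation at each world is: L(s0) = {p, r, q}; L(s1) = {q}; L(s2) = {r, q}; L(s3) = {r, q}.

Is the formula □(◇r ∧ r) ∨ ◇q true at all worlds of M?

Recall that □ψ holds at a world iff ψ holds at every accessible world, and ◇ψ holds iff ψ holds at some accessible world.
Let φ = □(◇r ∧ r) ∨ ◇q. Evaluate φ at each world:
  s0 (successors {s0, s1}): φ is true.
  s1 (successors {s1}): φ is true.
  s2 (successors {s1, s2}): φ is true.
  s3 (successors {s0, s3}): φ is true.
For instance, at s1:
  At s1: □(◇r ∧ r) is false, ◇q is true, so □(◇r ∧ r) ∨ ◇q is true.
    At s1: □(◇r ∧ r) requires ◇r ∧ r at every successor {s1}.
      ◇r ∧ r fails at s1, so □(◇r ∧ r) is false at s1.
    At s1: ◇q requires q at some successor in {s1}.
      q holds at s1, so ◇q is true at s1.

Yes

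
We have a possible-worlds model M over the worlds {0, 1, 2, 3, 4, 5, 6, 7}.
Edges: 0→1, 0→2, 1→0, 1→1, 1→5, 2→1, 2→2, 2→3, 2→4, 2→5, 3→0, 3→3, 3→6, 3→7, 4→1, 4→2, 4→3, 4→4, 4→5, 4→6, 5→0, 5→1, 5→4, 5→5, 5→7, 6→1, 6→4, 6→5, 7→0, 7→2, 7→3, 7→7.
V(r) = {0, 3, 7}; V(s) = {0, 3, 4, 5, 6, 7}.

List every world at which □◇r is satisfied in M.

0, 2, 6

Let φ = □◇r. Evaluate φ at each world:
  0 (successors {1, 2}): φ is true.
  1 (successors {0, 1, 5}): φ is false.
  2 (successors {1, 2, 3, 4, 5}): φ is true.
  3 (successors {0, 3, 6, 7}): φ is false.
  4 (successors {1, 2, 3, 4, 5, 6}): φ is false.
  5 (successors {0, 1, 4, 5, 7}): φ is false.
  6 (successors {1, 4, 5}): φ is true.
  7 (successors {0, 2, 3, 7}): φ is false.
For instance, at 0:
  At 0: □◇r requires ◇r at every successor {1, 2}.
      At 1: ◇r requires r at some successor in {0, 1, 5}.
        r holds at 0, so ◇r is true at 1.
      At 2: ◇r requires r at some successor in {1, 2, 3, 4, 5}.
        r holds at 3, so ◇r is true at 2.
  So □◇r is true at 0.
Satisfying worlds: {0, 2, 6}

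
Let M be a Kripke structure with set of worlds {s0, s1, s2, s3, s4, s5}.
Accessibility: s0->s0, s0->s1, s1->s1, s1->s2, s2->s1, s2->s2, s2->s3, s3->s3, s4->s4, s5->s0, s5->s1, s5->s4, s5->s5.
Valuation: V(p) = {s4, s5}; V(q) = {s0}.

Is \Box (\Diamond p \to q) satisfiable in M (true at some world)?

Let φ = \Box (\Diamond p \to q). Evaluate φ at each world:
  s0 (successors {s0, s1}): φ is true.
  s1 (successors {s1, s2}): φ is true.
  s2 (successors {s1, s2, s3}): φ is true.
  s3 (successors {s3}): φ is true.
  s4 (successors {s4}): φ is false.
  s5 (successors {s0, s1, s4, s5}): φ is false.
Detail at s0 (witness):
  At s0: \Box (\Diamond p \to q) requires \Diamond p \to q at every successor {s0, s1}.
      At s0: \Diamond p is false, q is true, so \Diamond p \to q is true.
      At s1: \Diamond p is false, q is false, so \Diamond p \to q is true.
  So \Box (\Diamond p \to q) is true at s0.

Yes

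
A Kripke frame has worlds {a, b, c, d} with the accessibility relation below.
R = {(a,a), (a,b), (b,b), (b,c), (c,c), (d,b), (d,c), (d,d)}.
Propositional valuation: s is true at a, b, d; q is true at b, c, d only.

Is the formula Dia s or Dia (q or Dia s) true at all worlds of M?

Yes

Recall that Dia ψ holds at a world iff ψ holds at some accessible world.
Let φ = Dia s or Dia (q or Dia s). Evaluate φ at each world:
  a (successors {a, b}): φ is true.
  b (successors {b, c}): φ is true.
  c (successors {c}): φ is true.
  d (successors {b, c, d}): φ is true.
For instance, at c:
  At c: Dia s is false, Dia (q or Dia s) is true, so Dia s or Dia (q or Dia s) is true.
    At c: Dia s requires s at some successor in {c}.
      At c: s is false.
    So Dia s is false at c.
    At c: Dia (q or Dia s) requires q or Dia s at some successor in {c}.
      q or Dia s holds at c, so Dia (q or Dia s) is true at c.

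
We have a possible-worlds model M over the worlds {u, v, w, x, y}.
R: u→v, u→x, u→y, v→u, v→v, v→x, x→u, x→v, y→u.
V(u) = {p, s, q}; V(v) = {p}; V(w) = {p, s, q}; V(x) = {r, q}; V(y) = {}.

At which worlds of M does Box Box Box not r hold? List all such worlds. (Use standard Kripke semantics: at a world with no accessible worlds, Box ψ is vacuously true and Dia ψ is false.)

w

Let φ = Box Box Box not r. Evaluate φ at each world:
  u (successors {v, x, y}): φ is false.
  v (successors {u, v, x}): φ is false.
  w (successors ∅): φ is true.
  x (successors {u, v}): φ is false.
  y (successors {u}): φ is false.
For instance, at y:
  At y: Box Box Box not r requires Box Box not r at every successor {u}.
    Box Box not r fails at u, so Box Box Box not r is false at y.
      At u: Box Box not r requires Box not r at every successor {v, x, y}.
        Box not r fails at v, so Box Box not r is false at u.
Satisfying worlds: {w}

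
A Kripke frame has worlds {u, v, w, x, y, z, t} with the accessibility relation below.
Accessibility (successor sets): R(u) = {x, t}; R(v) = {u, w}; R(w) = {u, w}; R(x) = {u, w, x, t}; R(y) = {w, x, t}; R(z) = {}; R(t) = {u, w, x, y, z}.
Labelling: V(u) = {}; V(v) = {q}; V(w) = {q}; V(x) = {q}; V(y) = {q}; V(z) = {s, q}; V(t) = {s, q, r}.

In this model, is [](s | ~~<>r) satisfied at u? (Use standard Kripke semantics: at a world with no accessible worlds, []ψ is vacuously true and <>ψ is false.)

At u: [](s | ~~<>r) requires s | ~~<>r at every successor {x, t}.
    At x: s is false, ~~<>r is true, so s | ~~<>r is true.
      At x: ~<>r is false, so ~~<>r is true.
    At t: s is true, ~~<>r is false, so s | ~~<>r is true.
      At t: ~<>r is true, so ~~<>r is false.
So [](s | ~~<>r) is true at u.

Yes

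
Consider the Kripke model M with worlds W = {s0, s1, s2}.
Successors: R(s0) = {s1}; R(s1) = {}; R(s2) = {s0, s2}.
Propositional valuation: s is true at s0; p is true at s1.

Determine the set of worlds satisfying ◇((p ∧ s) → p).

Let φ = ◇((p ∧ s) → p). Evaluate φ at each world:
  s0 (successors {s1}): φ is true.
  s1 (successors ∅): φ is false.
  s2 (successors {s0, s2}): φ is true.
For instance, at s0:
  At s0: ◇((p ∧ s) → p) requires (p ∧ s) → p at some successor in {s1}.
    (p ∧ s) → p holds at s1, so ◇((p ∧ s) → p) is true at s0.
Satisfying worlds: {s0, s2}

s0, s2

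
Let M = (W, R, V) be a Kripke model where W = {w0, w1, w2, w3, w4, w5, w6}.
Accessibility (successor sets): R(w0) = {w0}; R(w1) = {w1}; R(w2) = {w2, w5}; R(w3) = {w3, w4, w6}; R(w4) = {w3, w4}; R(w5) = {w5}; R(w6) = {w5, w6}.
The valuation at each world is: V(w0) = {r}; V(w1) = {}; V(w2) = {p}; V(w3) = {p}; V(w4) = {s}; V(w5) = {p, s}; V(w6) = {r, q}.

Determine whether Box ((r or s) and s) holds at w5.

Yes

At w5: Box ((r or s) and s) requires (r or s) and s at every successor {w5}.
  At w5: (r or s) and s is true.
So Box ((r or s) and s) is true at w5.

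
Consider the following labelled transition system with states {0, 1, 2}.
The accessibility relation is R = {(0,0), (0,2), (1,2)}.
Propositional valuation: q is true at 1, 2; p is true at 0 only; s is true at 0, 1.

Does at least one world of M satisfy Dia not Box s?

Let φ = Dia not Box s. Evaluate φ at each world:
  0 (successors {0, 2}): φ is true.
  1 (successors {2}): φ is false.
  2 (successors ∅): φ is false.
Detail at 0 (witness):
  At 0: Dia not Box s requires not Box s at some successor in {0, 2}.
    not Box s holds at 0, so Dia not Box s is true at 0.
      At 0: Box s is false, so not Box s is true.

Yes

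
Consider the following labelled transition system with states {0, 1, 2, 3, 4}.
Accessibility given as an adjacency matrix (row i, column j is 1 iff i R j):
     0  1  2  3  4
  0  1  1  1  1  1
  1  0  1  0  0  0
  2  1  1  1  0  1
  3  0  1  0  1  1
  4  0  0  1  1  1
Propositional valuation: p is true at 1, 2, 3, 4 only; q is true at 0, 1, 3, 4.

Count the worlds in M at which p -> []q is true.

Let φ = p -> []q. Evaluate φ at each world:
  0 (successors {0, 1, 2, 3, 4}): φ is true.
  1 (successors {1}): φ is true.
  2 (successors {0, 1, 2, 4}): φ is false.
  3 (successors {1, 3, 4}): φ is true.
  4 (successors {2, 3, 4}): φ is false.
For instance, at 0:
  At 0: p is false, []q is false, so p -> []q is true.
    At 0: []q requires q at every successor {0, 1, 2, 3, 4}.
      q fails at 2, so []q is false at 0.
Satisfying worlds: {0, 1, 3}

3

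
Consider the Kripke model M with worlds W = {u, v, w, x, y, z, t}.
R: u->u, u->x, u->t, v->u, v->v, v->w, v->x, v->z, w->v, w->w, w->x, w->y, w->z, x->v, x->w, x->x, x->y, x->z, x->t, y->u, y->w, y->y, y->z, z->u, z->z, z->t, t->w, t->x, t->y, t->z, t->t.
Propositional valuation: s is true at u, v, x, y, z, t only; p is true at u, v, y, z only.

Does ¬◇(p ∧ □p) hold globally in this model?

Yes

Let φ = ¬◇(p ∧ □p). Evaluate φ at each world:
  u (successors {u, x, t}): φ is true.
  v (successors {u, v, w, x, z}): φ is true.
  w (successors {v, w, x, y, z}): φ is true.
  x (successors {v, w, x, y, z, t}): φ is true.
  y (successors {u, w, y, z}): φ is true.
  z (successors {u, z, t}): φ is true.
  t (successors {w, x, y, z, t}): φ is true.
For instance, at t:
  At t: ◇(p ∧ □p) is false, so ¬◇(p ∧ □p) is true.
    At t: ◇(p ∧ □p) requires p ∧ □p at some successor in {w, x, y, z, t}.
      At w: p ∧ □p is false.
      At x: p ∧ □p is false.
      At y: p ∧ □p is false.
      At z: p ∧ □p is false.
      At t: p ∧ □p is false.
    So ◇(p ∧ □p) is false at t.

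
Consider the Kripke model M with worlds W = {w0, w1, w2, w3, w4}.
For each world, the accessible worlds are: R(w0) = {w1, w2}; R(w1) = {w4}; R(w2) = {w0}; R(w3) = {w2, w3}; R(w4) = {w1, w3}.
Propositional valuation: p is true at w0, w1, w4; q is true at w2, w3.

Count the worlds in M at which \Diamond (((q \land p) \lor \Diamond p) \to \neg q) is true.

5

Let φ = \Diamond (((q \land p) \lor \Diamond p) \to \neg q). Evaluate φ at each world:
  w0 (successors {w1, w2}): φ is true.
  w1 (successors {w4}): φ is true.
  w2 (successors {w0}): φ is true.
  w3 (successors {w2, w3}): φ is true.
  w4 (successors {w1, w3}): φ is true.
For instance, at w3:
  At w3: \Diamond (((q \land p) \lor \Diamond p) \to \neg q) requires ((q \land p) \lor \Diamond p) \to \neg q at some successor in {w2, w3}.
    ((q \land p) \lor \Diamond p) \to \neg q holds at w3, so \Diamond (((q \land p) \lor \Diamond p) \to \neg q) is true at w3.
      At w3: (q \land p) \lor \Diamond p is false, \neg q is false, so ((q \land p) \lor \Diamond p) \to \neg q is true.
Satisfying worlds: {w0, w1, w2, w3, w4}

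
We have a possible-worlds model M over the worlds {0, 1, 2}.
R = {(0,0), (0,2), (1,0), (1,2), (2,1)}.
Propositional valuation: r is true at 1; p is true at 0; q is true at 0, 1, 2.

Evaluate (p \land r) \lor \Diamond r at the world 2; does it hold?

At 2: p \land r is false, \Diamond r is true, so (p \land r) \lor \Diamond r is true.
  At 2: \Diamond r requires r at some successor in {1}.
    r holds at 1, so \Diamond r is true at 2.

Yes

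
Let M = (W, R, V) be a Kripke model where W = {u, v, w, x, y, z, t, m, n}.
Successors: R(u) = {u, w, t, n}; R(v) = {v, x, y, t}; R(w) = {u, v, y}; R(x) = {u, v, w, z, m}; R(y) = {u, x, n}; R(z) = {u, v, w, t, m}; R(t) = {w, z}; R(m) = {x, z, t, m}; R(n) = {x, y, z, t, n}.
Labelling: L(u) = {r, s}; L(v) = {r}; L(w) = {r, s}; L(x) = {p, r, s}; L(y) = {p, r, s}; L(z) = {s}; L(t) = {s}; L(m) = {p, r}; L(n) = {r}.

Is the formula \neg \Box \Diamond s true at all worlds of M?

No

Let φ = \neg \Box \Diamond s. Evaluate φ at each world:
  u (successors {u, w, t, n}): φ is false.
  v (successors {v, x, y, t}): φ is false.
  w (successors {u, v, y}): φ is false.
  x (successors {u, v, w, z, m}): φ is false.
  y (successors {u, x, n}): φ is false.
  z (successors {u, v, w, t, m}): φ is false.
  t (successors {w, z}): φ is false.
  m (successors {x, z, t, m}): φ is false.
  n (successors {x, y, z, t, n}): φ is false.
Detail at u (counterexample):
  At u: \Box \Diamond s is true, so \neg \Box \Diamond s is false.
    At u: \Box \Diamond s requires \Diamond s at every successor {u, w, t, n}.
      At u: \Diamond s is true.
      At w: \Diamond s is true.
      At t: \Diamond s is true.
      At n: \Diamond s is true.
    So \Box \Diamond s is true at u.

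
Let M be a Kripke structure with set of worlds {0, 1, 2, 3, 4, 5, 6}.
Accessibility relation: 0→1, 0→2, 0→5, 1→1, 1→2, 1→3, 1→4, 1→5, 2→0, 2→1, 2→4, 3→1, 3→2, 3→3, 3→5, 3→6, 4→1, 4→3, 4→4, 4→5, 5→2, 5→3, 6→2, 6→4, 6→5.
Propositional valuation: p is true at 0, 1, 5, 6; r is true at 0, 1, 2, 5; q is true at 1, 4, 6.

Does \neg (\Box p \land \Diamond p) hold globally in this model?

Yes

Let φ = \neg (\Box p \land \Diamond p). Evaluate φ at each world:
  0 (successors {1, 2, 5}): φ is true.
  1 (successors {1, 2, 3, 4, 5}): φ is true.
  2 (successors {0, 1, 4}): φ is true.
  3 (successors {1, 2, 3, 5, 6}): φ is true.
  4 (successors {1, 3, 4, 5}): φ is true.
  5 (successors {2, 3}): φ is true.
  6 (successors {2, 4, 5}): φ is true.
For instance, at 0:
  At 0: \Box p \land \Diamond p is false, so \neg (\Box p \land \Diamond p) is true.
    At 0: \Box p is false, \Diamond p is true, so \Box p \land \Diamond p is false.
      At 0: \Box p requires p at every successor {1, 2, 5}.
        p fails at 2, so \Box p is false at 0.
      At 0: \Diamond p requires p at some successor in {1, 2, 5}.
        p holds at 1, so \Diamond p is true at 0.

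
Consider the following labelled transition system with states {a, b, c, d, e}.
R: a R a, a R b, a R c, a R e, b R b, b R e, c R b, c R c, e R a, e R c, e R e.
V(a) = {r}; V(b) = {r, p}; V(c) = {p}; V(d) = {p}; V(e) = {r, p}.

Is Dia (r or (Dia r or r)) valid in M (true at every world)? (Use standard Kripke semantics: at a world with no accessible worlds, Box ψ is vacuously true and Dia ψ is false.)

Recall that Dia ψ holds at a world iff ψ holds at some accessible world.
Let φ = Dia (r or (Dia r or r)). Evaluate φ at each world:
  a (successors {a, b, c, e}): φ is true.
  b (successors {b, e}): φ is true.
  c (successors {b, c}): φ is true.
  d (successors ∅): φ is false.
  e (successors {a, c, e}): φ is true.
Detail at d (counterexample):
  At d: no accessible worlds, so Dia (r or (Dia r or r)) is false.

No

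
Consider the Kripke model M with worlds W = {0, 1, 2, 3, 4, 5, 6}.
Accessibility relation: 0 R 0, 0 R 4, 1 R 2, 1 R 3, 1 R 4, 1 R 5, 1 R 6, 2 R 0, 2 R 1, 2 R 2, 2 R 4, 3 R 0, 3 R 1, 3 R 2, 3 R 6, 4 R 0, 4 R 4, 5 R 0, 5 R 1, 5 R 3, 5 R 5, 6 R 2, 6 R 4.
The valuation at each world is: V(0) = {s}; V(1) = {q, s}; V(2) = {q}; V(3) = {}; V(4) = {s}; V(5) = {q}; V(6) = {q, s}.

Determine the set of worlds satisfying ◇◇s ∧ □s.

0, 4

Let φ = ◇◇s ∧ □s. Evaluate φ at each world:
  0 (successors {0, 4}): φ is true.
  1 (successors {2, 3, 4, 5, 6}): φ is false.
  2 (successors {0, 1, 2, 4}): φ is false.
  3 (successors {0, 1, 2, 6}): φ is false.
  4 (successors {0, 4}): φ is true.
  5 (successors {0, 1, 3, 5}): φ is false.
  6 (successors {2, 4}): φ is false.
For instance, at 6:
  At 6: ◇◇s is true, □s is false, so ◇◇s ∧ □s is false.
    At 6: ◇◇s requires ◇s at some successor in {2, 4}.
      ◇s holds at 2, so ◇◇s is true at 6.
    At 6: □s requires s at every successor {2, 4}.
      s fails at 2, so □s is false at 6.
Satisfying worlds: {0, 4}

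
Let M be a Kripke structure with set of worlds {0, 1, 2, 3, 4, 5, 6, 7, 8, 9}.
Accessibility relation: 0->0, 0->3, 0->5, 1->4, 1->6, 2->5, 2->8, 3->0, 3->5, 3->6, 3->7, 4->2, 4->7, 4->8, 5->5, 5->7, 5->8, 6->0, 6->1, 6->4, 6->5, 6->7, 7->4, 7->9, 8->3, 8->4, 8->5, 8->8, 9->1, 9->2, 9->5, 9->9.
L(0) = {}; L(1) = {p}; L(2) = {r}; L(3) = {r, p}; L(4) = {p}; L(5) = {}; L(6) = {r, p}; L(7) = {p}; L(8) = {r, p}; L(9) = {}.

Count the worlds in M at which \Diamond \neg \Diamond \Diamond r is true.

Let φ = \Diamond \neg \Diamond \Diamond r. Evaluate φ at each world:
  0 (successors {0, 3, 5}): φ is false.
  1 (successors {4, 6}): φ is false.
  2 (successors {5, 8}): φ is false.
  3 (successors {0, 5, 6, 7}): φ is false.
  4 (successors {2, 7, 8}): φ is false.
  5 (successors {5, 7, 8}): φ is false.
  6 (successors {0, 1, 4, 5, 7}): φ is false.
  7 (successors {4, 9}): φ is false.
  8 (successors {3, 4, 5, 8}): φ is false.
  9 (successors {1, 2, 5, 9}): φ is false.
For instance, at 9:
  At 9: \Diamond \neg \Diamond \Diamond r requires \neg \Diamond \Diamond r at some successor in {1, 2, 5, 9}.
    At 1: \neg \Diamond \Diamond r is false.
    At 2: \neg \Diamond \Diamond r is false.
    At 5: \neg \Diamond \Diamond r is false.
    At 9: \neg \Diamond \Diamond r is false.
  So \Diamond \neg \Diamond \Diamond r is false at 9.
Satisfying worlds: none.

0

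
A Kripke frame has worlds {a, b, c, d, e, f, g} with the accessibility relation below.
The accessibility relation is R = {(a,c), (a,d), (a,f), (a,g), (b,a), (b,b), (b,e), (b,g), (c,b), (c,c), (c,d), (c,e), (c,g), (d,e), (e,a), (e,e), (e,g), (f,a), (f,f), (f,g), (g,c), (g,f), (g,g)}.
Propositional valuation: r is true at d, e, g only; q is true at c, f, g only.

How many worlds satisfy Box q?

Recall that Box ψ holds at a world iff ψ holds at every accessible world, and Dia ψ holds iff ψ holds at some accessible world.
Let φ = Box q. Evaluate φ at each world:
  a (successors {c, d, f, g}): φ is false.
  b (successors {a, b, e, g}): φ is false.
  c (successors {b, c, d, e, g}): φ is false.
  d (successors {e}): φ is false.
  e (successors {a, e, g}): φ is false.
  f (successors {a, f, g}): φ is false.
  g (successors {c, f, g}): φ is true.
For instance, at b:
  At b: Box q requires q at every successor {a, b, e, g}.
    q fails at a, so Box q is false at b.
Satisfying worlds: {g}

1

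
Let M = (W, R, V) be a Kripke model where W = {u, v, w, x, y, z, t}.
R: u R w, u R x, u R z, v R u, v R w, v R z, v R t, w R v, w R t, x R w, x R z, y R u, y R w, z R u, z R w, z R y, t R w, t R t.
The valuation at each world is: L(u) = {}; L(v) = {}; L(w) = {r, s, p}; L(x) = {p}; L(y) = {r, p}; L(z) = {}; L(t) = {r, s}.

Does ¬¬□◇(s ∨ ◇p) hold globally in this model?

Yes

Recall that □ψ holds at a world iff ψ holds at every accessible world, and ◇ψ holds iff ψ holds at some accessible world.
Let φ = ¬¬□◇(s ∨ ◇p). Evaluate φ at each world:
  u (successors {w, x, z}): φ is true.
  v (successors {u, w, z, t}): φ is true.
  w (successors {v, t}): φ is true.
  x (successors {w, z}): φ is true.
  y (successors {u, w}): φ is true.
  z (successors {u, w, y}): φ is true.
  t (successors {w, t}): φ is true.
For instance, at w:
  At w: ¬□◇(s ∨ ◇p) is false, so ¬¬□◇(s ∨ ◇p) is true.
    At w: □◇(s ∨ ◇p) is true, so ¬□◇(s ∨ ◇p) is false.
      At w: □◇(s ∨ ◇p) requires ◇(s ∨ ◇p) at every successor {v, t}.
        At v: ◇(s ∨ ◇p) is true.
        At t: ◇(s ∨ ◇p) is true.
      So □◇(s ∨ ◇p) is true at w.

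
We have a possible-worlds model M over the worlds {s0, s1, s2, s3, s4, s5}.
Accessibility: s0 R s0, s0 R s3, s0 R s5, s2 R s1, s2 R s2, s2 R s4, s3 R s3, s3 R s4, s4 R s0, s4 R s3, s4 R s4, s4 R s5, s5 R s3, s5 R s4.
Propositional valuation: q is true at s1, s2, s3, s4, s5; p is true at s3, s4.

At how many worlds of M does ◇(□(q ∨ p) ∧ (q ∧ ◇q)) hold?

5

Let φ = ◇(□(q ∨ p) ∧ (q ∧ ◇q)). Evaluate φ at each world:
  s0 (successors {s0, s3, s5}): φ is true.
  s1 (successors ∅): φ is false.
  s2 (successors {s1, s2, s4}): φ is true.
  s3 (successors {s3, s4}): φ is true.
  s4 (successors {s0, s3, s4, s5}): φ is true.
  s5 (successors {s3, s4}): φ is true.
For instance, at s0:
  At s0: ◇(□(q ∨ p) ∧ (q ∧ ◇q)) requires □(q ∨ p) ∧ (q ∧ ◇q) at some successor in {s0, s3, s5}.
    □(q ∨ p) ∧ (q ∧ ◇q) holds at s3, so ◇(□(q ∨ p) ∧ (q ∧ ◇q)) is true at s0.
      At s3: □(q ∨ p) is true, q ∧ ◇q is true, so □(q ∨ p) ∧ (q ∧ ◇q) is true.
Satisfying worlds: {s0, s2, s3, s4, s5}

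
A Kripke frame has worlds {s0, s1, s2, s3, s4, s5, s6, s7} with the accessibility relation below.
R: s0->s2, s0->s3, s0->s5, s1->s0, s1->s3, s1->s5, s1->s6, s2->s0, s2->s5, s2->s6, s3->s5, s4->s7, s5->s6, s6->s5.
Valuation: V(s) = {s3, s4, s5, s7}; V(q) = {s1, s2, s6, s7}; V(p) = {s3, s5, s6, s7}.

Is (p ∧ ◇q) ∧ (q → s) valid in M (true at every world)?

Let φ = (p ∧ ◇q) ∧ (q → s). Evaluate φ at each world:
  s0 (successors {s2, s3, s5}): φ is false.
  s1 (successors {s0, s3, s5, s6}): φ is false.
  s2 (successors {s0, s5, s6}): φ is false.
  s3 (successors {s5}): φ is false.
  s4 (successors {s7}): φ is false.
  s5 (successors {s6}): φ is true.
  s6 (successors {s5}): φ is false.
  s7 (successors ∅): φ is false.
Detail at s0 (counterexample):
  At s0: p ∧ ◇q is false, q → s is true, so (p ∧ ◇q) ∧ (q → s) is false.
    At s0: p is false, ◇q is true, so p ∧ ◇q is false.
      At s0: ◇q requires q at some successor in {s2, s3, s5}.
        q holds at s2, so ◇q is true at s0.

No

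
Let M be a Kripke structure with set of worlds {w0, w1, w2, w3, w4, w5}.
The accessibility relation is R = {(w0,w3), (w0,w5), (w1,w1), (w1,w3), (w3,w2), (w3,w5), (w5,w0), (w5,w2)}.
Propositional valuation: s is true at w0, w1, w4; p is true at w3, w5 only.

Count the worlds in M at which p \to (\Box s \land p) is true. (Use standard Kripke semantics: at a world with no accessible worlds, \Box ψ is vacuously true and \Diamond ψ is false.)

4

Let φ = p \to (\Box s \land p). Evaluate φ at each world:
  w0 (successors {w3, w5}): φ is true.
  w1 (successors {w1, w3}): φ is true.
  w2 (successors ∅): φ is true.
  w3 (successors {w2, w5}): φ is false.
  w4 (successors ∅): φ is true.
  w5 (successors {w0, w2}): φ is false.
For instance, at w5:
  At w5: p is true, \Box s \land p is false, so p \to (\Box s \land p) is false.
    At w5: \Box s is false, p is true, so \Box s \land p is false.
      At w5: \Box s requires s at every successor {w0, w2}.
        s fails at w2, so \Box s is false at w5.
Satisfying worlds: {w0, w1, w2, w4}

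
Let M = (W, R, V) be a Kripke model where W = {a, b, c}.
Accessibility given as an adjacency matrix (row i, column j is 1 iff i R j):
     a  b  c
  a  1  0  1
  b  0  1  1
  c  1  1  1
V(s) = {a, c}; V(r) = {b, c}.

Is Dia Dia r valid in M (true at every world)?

Yes

Let φ = Dia Dia r. Evaluate φ at each world:
  a (successors {a, c}): φ is true.
  b (successors {b, c}): φ is true.
  c (successors {a, b, c}): φ is true.
For instance, at a:
  At a: Dia Dia r requires Dia r at some successor in {a, c}.
    Dia r holds at a, so Dia Dia r is true at a.
      At a: Dia r requires r at some successor in {a, c}.
        r holds at c, so Dia r is true at a.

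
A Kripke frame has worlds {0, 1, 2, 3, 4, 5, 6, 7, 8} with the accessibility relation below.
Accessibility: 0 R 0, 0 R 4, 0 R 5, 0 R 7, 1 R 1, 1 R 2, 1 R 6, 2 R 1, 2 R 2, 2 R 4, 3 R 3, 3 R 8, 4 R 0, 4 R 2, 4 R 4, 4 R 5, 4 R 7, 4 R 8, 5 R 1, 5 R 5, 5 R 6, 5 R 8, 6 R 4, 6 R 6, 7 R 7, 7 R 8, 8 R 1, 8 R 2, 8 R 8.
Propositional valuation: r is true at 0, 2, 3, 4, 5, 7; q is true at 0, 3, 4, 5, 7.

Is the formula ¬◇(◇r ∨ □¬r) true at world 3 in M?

At 3: ◇(◇r ∨ □¬r) is true, so ¬◇(◇r ∨ □¬r) is false.
  At 3: ◇(◇r ∨ □¬r) requires ◇r ∨ □¬r at some successor in {3, 8}.
    ◇r ∨ □¬r holds at 3, so ◇(◇r ∨ □¬r) is true at 3.
      At 3: ◇r is true, □¬r is false, so ◇r ∨ □¬r is true.

No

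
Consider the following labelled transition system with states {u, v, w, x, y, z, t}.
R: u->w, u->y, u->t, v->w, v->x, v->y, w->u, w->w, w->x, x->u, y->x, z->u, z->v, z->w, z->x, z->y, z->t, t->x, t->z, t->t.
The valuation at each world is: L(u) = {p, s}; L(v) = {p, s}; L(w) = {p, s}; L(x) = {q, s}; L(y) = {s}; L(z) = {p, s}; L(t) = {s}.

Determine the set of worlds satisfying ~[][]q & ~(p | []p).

y, t

Let φ = ~[][]q & ~(p | []p). Evaluate φ at each world:
  u (successors {w, y, t}): φ is false.
  v (successors {w, x, y}): φ is false.
  w (successors {u, w, x}): φ is false.
  x (successors {u}): φ is false.
  y (successors {x}): φ is true.
  z (successors {u, v, w, x, y, t}): φ is false.
  t (successors {x, z, t}): φ is true.
For instance, at v:
  At v: ~[][]q is true, ~(p | []p) is false, so ~[][]q & ~(p | []p) is false.
    At v: [][]q is false, so ~[][]q is true.
      At v: [][]q requires []q at every successor {w, x, y}.
        []q fails at w, so [][]q is false at v.
    At v: p | []p is true, so ~(p | []p) is false.
      At v: p is true, []p is false, so p | []p is true.
Satisfying worlds: {y, t}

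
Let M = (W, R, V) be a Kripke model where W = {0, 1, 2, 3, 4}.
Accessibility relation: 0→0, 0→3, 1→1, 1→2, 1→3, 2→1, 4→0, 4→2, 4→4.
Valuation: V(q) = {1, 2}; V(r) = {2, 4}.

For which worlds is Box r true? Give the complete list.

Let φ = Box r. Evaluate φ at each world:
  0 (successors {0, 3}): φ is false.
  1 (successors {1, 2, 3}): φ is false.
  2 (successors {1}): φ is false.
  3 (successors ∅): φ is true.
  4 (successors {0, 2, 4}): φ is false.
For instance, at 0:
  At 0: Box r requires r at every successor {0, 3}.
    r fails at 0, so Box r is false at 0.
Satisfying worlds: {3}

3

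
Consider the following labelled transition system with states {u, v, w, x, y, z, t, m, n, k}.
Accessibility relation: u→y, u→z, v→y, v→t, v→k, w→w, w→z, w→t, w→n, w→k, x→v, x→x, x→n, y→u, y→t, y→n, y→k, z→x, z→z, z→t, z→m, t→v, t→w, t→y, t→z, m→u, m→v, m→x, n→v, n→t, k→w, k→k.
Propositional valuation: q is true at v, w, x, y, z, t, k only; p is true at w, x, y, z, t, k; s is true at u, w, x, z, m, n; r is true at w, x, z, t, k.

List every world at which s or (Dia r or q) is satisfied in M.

u, v, w, x, y, z, t, m, n, k

Recall that Dia ψ holds at a world iff ψ holds at some accessible world.
Let φ = s or (Dia r or q). Evaluate φ at each world:
  u (successors {y, z}): φ is true.
  v (successors {y, t, k}): φ is true.
  w (successors {w, z, t, n, k}): φ is true.
  x (successors {v, x, n}): φ is true.
  y (successors {u, t, n, k}): φ is true.
  z (successors {x, z, t, m}): φ is true.
  t (successors {v, w, y, z}): φ is true.
  m (successors {u, v, x}): φ is true.
  n (successors {v, t}): φ is true.
  k (successors {w, k}): φ is true.
For instance, at n:
  At n: s is true, Dia r or q is true, so s or (Dia r or q) is true.
    At n: Dia r is true, q is false, so Dia r or q is true.
      At n: Dia r requires r at some successor in {v, t}.
        r holds at t, so Dia r is true at n.
Satisfying worlds: {u, v, w, x, y, z, t, m, n, k}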